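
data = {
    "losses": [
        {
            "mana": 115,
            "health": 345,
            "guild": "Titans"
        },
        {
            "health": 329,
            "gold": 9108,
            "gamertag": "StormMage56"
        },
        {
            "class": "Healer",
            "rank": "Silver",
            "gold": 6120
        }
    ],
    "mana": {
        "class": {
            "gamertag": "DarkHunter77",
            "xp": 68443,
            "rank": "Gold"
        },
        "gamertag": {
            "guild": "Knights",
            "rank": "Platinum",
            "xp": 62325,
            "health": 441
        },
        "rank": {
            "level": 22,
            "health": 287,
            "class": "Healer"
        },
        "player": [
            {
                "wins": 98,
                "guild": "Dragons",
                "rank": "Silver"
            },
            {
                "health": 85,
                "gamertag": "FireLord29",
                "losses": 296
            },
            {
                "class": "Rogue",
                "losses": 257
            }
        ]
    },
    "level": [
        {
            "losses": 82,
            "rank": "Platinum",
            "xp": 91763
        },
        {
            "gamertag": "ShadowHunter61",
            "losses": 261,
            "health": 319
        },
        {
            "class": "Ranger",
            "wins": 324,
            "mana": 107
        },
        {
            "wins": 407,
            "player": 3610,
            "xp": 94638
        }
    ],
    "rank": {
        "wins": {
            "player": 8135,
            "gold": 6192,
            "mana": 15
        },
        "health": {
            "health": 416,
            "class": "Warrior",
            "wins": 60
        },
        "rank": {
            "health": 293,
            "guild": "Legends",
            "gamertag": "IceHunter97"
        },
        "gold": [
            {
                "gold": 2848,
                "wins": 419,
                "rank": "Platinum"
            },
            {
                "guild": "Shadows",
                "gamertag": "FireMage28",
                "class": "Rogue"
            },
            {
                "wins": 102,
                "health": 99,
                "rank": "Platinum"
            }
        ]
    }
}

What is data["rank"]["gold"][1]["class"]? "Rogue"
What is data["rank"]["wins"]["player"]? 8135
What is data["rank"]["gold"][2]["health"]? 99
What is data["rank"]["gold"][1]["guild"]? "Shadows"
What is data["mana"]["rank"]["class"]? "Healer"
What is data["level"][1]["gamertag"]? "ShadowHunter61"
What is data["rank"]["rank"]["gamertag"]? "IceHunter97"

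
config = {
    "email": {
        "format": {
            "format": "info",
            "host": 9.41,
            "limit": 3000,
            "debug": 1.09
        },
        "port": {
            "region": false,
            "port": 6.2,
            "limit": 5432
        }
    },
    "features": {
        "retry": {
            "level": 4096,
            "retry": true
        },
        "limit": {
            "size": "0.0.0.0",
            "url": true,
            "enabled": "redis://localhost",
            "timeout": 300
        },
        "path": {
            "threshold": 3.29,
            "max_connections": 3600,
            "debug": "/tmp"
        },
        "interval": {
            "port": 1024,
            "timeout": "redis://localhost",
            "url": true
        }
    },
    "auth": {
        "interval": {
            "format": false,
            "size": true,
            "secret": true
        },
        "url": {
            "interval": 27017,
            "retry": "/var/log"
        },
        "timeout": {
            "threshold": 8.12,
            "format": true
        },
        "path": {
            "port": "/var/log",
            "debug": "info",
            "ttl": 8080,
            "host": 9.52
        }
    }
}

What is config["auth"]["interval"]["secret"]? True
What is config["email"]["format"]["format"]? "info"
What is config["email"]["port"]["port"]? 6.2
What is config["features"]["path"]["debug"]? "/tmp"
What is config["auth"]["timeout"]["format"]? True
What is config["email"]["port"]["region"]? False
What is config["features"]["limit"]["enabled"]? "redis://localhost"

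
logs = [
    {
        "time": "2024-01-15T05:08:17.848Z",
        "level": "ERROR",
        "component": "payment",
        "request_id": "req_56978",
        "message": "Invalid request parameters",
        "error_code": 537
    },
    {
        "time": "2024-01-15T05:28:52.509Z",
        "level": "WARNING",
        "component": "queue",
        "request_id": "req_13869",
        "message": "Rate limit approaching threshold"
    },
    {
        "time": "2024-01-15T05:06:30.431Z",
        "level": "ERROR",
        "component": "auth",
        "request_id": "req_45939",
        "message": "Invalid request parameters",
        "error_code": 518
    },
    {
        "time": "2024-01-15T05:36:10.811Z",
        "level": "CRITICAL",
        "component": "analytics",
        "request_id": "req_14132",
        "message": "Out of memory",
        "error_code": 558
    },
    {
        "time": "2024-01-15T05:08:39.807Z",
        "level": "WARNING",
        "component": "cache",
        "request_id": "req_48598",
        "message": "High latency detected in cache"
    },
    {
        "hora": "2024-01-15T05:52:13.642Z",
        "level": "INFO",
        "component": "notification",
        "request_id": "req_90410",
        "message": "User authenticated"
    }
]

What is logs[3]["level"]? "CRITICAL"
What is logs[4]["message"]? "High latency detected in cache"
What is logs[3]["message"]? "Out of memory"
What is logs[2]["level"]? "ERROR"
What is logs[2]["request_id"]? "req_45939"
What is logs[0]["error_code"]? 537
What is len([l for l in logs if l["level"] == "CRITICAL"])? 1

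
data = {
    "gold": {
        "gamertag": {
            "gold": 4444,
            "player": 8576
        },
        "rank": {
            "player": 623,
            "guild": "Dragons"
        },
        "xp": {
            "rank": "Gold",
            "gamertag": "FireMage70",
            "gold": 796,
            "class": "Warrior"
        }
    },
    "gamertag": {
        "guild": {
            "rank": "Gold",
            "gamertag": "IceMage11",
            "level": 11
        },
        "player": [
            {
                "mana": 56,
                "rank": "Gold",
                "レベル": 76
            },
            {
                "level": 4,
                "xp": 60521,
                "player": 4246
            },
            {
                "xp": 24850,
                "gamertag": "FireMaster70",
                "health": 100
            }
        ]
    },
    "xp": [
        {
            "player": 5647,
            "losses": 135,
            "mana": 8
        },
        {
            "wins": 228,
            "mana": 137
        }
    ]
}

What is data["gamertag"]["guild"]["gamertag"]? "IceMage11"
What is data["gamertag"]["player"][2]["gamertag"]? "FireMaster70"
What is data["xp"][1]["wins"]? 228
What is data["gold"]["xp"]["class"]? "Warrior"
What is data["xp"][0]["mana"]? 8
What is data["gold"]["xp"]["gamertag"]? "FireMage70"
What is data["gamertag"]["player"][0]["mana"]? 56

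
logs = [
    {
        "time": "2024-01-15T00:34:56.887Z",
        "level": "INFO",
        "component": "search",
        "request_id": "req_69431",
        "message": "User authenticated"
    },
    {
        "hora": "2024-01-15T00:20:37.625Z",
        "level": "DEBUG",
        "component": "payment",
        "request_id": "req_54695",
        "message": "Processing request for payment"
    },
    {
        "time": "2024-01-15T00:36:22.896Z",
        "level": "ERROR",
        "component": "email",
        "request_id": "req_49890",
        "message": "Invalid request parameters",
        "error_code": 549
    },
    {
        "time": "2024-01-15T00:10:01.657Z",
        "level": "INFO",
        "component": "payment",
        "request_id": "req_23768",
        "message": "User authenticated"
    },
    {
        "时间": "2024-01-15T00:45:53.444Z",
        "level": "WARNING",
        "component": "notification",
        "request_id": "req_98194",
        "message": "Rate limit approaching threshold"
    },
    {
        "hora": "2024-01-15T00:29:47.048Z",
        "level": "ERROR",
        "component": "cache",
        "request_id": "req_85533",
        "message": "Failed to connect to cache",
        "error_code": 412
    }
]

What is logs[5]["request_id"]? "req_85533"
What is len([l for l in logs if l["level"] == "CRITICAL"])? 0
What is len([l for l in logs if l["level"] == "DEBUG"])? 1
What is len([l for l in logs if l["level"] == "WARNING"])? 1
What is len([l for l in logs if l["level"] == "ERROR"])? 2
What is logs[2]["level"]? "ERROR"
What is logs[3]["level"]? "INFO"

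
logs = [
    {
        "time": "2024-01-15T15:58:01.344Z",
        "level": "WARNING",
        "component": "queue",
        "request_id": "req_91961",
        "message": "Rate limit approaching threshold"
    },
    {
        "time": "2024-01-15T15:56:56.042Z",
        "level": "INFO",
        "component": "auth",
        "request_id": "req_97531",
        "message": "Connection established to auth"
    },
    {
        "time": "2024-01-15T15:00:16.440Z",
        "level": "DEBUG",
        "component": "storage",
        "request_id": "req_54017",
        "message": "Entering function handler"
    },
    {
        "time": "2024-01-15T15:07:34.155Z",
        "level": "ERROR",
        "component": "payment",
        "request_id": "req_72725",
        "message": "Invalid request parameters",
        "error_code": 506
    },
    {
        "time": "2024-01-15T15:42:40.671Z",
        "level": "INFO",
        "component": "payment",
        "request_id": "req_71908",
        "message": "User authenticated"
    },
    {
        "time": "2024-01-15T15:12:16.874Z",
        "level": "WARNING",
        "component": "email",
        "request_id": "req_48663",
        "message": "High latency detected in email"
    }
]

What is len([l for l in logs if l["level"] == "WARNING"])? 2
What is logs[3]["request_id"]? "req_72725"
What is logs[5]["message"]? "High latency detected in email"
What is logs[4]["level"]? "INFO"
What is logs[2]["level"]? "DEBUG"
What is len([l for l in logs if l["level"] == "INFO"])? 2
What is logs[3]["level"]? "ERROR"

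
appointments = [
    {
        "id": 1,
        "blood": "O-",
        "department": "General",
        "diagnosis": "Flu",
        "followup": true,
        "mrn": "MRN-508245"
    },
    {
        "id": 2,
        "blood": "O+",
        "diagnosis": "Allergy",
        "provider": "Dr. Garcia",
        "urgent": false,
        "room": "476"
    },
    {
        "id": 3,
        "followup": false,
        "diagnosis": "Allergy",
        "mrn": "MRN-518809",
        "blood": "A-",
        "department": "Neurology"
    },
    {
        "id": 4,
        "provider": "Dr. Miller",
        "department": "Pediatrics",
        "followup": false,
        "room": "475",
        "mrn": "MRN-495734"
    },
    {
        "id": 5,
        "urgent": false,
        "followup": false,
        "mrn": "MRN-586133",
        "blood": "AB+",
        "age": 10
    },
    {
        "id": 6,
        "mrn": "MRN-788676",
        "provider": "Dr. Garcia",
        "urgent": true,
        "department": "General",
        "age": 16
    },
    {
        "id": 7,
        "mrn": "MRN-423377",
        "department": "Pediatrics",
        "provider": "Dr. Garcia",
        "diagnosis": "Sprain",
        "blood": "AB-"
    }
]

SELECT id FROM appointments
[1, 2, 3, 4, 5, 6, 7]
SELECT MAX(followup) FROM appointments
True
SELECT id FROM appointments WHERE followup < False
[]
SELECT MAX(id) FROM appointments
7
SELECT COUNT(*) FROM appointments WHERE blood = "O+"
1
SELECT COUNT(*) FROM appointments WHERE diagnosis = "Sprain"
1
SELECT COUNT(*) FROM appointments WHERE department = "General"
2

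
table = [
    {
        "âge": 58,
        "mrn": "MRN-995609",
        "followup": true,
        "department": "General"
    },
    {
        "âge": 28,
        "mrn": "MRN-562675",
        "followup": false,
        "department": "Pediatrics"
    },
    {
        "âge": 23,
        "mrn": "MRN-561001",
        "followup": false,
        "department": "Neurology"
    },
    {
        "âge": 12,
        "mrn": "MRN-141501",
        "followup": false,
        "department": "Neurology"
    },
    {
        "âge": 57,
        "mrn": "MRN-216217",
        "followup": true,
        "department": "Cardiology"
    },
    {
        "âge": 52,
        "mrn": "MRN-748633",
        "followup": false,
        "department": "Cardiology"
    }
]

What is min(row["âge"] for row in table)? 12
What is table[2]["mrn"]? "MRN-561001"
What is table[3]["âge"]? 12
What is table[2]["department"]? "Neurology"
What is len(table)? 6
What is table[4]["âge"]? 57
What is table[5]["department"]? "Cardiology"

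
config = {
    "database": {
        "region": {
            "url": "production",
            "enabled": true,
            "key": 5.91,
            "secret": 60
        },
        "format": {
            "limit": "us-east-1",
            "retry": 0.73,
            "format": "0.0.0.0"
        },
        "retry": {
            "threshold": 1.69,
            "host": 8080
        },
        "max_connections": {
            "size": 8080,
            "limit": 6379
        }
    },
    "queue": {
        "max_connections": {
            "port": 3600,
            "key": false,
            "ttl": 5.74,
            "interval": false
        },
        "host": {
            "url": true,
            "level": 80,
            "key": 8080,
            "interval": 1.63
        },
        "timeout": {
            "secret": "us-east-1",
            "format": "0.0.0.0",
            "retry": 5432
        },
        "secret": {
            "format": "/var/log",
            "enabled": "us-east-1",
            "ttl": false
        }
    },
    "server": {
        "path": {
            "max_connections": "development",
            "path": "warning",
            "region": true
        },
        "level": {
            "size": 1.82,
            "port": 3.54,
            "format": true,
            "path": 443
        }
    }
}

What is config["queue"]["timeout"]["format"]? "0.0.0.0"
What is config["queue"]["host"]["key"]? 8080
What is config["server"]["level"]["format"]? True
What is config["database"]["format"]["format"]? "0.0.0.0"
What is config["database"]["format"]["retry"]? 0.73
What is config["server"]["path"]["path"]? "warning"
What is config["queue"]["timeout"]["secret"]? "us-east-1"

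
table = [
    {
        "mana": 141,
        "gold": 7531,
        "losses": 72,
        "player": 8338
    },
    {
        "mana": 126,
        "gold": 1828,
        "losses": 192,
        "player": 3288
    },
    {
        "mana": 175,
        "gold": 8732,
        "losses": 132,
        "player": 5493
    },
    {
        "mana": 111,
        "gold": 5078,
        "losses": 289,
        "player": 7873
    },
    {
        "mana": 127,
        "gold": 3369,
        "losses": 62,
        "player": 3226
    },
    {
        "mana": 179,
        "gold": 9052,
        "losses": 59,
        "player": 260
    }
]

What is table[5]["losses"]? 59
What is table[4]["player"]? 3226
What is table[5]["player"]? 260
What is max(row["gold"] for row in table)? 9052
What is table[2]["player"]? 5493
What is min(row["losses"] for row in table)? 59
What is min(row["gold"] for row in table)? 1828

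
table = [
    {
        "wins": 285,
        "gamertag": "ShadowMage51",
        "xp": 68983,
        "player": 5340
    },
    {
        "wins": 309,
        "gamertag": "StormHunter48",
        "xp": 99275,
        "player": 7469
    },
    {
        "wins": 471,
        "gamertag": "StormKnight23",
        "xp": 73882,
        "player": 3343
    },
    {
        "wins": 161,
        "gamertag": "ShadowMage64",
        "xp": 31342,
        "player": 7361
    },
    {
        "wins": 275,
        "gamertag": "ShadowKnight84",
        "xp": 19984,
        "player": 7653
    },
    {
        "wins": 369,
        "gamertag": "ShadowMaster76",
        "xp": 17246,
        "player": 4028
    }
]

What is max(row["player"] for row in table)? 7653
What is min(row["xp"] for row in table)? 17246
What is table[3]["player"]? 7361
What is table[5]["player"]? 4028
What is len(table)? 6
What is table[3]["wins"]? 161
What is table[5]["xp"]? 17246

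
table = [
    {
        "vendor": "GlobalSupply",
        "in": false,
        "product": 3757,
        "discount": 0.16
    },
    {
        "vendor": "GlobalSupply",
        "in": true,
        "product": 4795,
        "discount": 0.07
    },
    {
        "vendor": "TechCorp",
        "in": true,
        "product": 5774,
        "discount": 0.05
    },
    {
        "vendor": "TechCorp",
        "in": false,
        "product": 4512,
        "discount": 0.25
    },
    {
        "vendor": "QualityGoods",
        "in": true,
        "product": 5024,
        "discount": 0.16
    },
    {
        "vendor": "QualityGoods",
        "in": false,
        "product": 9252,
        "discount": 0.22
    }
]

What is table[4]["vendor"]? "QualityGoods"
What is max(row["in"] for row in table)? True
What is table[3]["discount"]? 0.25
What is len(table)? 6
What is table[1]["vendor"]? "GlobalSupply"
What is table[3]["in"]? False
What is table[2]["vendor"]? "TechCorp"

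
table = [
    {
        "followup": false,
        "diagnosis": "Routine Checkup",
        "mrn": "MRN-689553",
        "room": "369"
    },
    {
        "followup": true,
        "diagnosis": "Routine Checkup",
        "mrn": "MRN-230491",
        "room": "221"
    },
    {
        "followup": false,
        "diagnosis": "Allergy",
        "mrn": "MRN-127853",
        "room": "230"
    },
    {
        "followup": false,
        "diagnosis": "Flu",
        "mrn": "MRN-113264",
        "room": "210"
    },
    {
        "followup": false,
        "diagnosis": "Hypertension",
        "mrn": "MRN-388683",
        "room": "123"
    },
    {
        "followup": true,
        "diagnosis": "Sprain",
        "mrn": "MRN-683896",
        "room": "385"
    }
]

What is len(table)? 6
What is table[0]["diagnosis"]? "Routine Checkup"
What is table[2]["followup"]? False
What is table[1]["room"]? "221"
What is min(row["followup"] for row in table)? False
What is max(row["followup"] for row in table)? True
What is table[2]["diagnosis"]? "Allergy"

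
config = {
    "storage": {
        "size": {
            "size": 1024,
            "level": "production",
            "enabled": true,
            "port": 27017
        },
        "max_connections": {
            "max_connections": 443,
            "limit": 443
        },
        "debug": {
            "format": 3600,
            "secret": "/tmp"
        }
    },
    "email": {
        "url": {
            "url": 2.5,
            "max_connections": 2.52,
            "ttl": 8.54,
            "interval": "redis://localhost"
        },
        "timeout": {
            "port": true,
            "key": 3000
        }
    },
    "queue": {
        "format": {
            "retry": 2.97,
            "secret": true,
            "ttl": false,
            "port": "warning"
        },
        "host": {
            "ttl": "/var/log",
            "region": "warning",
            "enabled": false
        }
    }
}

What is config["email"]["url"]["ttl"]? 8.54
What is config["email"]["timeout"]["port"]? True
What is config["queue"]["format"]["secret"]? True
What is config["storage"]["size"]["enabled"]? True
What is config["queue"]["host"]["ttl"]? "/var/log"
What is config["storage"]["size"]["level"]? "production"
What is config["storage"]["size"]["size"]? 1024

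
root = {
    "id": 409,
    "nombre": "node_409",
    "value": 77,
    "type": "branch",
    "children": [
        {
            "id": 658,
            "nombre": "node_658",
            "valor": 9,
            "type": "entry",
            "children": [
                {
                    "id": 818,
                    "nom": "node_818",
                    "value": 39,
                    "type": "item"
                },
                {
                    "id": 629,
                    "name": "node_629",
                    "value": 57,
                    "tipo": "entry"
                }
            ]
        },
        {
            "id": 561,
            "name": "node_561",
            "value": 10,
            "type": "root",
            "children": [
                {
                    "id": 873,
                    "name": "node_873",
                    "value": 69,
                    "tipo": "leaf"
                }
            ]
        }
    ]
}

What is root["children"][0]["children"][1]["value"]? 57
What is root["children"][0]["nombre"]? "node_658"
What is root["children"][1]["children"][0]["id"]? 873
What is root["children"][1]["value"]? 10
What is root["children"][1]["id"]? 561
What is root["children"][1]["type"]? "root"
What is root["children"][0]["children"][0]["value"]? 39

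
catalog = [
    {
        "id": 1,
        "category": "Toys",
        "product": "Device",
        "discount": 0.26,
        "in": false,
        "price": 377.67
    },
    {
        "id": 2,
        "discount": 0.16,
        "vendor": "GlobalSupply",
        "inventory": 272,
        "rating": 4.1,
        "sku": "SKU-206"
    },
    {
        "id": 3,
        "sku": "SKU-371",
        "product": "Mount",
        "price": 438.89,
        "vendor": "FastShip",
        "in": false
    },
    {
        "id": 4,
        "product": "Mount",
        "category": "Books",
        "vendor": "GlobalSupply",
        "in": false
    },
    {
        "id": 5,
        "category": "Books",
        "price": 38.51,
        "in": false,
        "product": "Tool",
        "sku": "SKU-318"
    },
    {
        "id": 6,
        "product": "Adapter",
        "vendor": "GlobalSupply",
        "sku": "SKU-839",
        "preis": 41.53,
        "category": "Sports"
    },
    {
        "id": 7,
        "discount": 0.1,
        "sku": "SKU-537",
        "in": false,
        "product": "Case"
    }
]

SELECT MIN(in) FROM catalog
False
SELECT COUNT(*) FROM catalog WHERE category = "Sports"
1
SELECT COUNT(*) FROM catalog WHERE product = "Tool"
1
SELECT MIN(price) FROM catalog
38.51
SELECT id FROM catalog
[1, 2, 3, 4, 5, 6, 7]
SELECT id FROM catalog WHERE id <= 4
[1, 2, 3, 4]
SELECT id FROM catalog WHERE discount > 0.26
[]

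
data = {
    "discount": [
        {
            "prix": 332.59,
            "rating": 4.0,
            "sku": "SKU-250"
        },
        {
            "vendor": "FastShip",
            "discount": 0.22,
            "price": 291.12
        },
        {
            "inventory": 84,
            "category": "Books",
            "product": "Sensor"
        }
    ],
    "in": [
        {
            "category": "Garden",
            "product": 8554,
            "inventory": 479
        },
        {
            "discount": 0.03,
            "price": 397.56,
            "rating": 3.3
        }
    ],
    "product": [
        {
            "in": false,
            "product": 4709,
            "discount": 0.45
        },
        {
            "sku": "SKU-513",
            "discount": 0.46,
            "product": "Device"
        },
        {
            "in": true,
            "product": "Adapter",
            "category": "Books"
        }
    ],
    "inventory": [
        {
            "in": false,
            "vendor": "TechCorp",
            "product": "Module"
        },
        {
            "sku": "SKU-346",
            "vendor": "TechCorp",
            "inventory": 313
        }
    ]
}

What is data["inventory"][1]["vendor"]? "TechCorp"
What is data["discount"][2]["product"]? "Sensor"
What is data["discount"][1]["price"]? 291.12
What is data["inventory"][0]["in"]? False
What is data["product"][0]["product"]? 4709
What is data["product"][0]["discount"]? 0.45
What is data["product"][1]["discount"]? 0.46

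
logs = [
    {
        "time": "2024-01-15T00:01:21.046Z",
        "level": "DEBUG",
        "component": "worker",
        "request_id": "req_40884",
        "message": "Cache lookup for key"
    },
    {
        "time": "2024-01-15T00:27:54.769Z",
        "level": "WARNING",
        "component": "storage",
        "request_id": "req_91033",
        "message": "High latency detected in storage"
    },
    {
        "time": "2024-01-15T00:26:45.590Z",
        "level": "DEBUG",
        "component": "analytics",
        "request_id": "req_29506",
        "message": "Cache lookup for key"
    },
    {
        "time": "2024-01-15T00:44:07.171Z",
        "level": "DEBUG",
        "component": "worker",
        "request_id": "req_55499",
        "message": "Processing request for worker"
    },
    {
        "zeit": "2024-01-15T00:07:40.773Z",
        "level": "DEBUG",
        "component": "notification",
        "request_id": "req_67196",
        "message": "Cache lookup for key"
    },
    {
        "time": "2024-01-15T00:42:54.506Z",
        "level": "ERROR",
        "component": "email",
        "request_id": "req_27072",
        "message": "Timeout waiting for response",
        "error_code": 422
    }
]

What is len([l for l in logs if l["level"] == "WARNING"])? 1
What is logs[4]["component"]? "notification"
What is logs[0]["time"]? "2024-01-15T00:01:21.046Z"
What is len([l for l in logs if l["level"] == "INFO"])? 0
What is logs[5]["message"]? "Timeout waiting for response"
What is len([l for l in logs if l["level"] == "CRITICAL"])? 0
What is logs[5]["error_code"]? 422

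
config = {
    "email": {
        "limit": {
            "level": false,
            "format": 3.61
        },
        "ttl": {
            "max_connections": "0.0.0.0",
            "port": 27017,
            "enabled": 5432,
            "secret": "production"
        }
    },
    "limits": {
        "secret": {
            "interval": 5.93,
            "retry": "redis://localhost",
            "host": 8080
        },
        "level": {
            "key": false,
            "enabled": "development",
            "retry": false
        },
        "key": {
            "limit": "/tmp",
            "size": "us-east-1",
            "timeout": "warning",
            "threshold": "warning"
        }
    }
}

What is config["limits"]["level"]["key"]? False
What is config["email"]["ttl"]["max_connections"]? "0.0.0.0"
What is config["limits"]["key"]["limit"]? "/tmp"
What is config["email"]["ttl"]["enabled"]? 5432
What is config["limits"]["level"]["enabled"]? "development"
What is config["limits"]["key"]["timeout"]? "warning"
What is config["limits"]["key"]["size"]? "us-east-1"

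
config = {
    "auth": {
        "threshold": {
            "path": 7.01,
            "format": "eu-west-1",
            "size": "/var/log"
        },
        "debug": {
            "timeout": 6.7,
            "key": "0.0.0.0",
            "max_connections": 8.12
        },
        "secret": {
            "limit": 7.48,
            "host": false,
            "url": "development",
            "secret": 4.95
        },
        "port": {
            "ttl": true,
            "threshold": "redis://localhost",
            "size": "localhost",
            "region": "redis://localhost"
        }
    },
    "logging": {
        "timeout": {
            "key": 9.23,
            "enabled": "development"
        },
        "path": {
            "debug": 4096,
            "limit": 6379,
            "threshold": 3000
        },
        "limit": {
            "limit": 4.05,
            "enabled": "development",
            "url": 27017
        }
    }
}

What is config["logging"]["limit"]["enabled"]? "development"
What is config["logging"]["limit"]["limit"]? 4.05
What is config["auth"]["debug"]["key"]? "0.0.0.0"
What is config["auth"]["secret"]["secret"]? 4.95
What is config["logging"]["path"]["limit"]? 6379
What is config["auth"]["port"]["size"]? "localhost"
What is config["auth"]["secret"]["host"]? False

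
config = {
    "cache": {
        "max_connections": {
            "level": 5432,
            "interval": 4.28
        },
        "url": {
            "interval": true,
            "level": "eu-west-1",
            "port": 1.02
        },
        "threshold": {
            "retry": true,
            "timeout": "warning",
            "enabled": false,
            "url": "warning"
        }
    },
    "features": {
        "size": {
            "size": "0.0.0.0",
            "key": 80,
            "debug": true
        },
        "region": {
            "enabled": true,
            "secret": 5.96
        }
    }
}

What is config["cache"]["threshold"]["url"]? "warning"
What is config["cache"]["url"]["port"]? 1.02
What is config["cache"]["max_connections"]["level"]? 5432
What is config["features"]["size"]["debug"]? True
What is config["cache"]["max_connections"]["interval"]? 4.28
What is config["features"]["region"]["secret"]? 5.96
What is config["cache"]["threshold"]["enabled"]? False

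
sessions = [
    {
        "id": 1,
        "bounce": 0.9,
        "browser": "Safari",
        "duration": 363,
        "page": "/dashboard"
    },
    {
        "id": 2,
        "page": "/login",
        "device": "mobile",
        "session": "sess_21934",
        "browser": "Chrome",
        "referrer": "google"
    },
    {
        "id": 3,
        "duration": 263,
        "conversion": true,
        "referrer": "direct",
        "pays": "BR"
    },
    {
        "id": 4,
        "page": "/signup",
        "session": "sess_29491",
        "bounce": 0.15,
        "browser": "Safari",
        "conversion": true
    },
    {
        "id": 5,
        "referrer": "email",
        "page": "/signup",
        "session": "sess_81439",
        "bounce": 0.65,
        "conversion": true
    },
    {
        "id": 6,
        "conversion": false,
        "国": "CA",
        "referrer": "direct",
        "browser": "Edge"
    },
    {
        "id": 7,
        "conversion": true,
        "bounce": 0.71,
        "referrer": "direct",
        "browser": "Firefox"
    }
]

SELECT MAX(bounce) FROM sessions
0.9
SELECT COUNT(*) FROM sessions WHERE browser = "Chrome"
1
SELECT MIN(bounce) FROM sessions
0.15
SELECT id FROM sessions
[1, 2, 3, 4, 5, 6, 7]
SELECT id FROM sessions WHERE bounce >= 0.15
[1, 4, 5, 7]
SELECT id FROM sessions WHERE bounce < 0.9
[4, 5, 7]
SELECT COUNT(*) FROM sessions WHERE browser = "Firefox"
1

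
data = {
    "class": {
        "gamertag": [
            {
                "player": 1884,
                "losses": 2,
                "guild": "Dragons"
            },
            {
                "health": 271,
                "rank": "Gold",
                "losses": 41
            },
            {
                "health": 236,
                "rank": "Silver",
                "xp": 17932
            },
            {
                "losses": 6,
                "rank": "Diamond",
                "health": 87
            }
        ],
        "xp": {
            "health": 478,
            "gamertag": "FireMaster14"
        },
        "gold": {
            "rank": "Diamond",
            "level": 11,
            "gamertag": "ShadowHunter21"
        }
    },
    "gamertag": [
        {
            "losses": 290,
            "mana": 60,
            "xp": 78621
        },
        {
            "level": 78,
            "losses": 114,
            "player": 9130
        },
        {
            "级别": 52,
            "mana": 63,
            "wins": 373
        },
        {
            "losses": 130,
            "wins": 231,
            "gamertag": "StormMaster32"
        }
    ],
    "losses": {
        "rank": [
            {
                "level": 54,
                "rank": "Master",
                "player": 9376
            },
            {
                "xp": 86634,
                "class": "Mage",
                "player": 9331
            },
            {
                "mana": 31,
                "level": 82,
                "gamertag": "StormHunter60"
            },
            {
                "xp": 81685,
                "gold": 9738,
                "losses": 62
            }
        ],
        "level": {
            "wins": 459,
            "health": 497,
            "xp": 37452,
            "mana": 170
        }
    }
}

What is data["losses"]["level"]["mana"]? 170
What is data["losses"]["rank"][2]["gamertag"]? "StormHunter60"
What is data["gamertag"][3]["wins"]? 231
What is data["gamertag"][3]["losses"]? 130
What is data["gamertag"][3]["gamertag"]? "StormMaster32"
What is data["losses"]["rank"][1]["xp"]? 86634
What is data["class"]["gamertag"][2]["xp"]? 17932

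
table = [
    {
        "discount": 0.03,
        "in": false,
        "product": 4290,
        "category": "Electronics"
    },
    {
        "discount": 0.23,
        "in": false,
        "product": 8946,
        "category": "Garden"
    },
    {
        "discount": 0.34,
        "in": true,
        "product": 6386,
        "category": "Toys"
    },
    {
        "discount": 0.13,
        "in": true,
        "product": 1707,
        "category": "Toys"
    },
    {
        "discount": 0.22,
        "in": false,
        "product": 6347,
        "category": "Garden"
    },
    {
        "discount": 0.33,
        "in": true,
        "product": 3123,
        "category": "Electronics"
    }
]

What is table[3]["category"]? "Toys"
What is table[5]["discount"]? 0.33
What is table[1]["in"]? False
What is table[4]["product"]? 6347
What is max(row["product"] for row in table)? 8946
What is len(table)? 6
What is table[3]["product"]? 1707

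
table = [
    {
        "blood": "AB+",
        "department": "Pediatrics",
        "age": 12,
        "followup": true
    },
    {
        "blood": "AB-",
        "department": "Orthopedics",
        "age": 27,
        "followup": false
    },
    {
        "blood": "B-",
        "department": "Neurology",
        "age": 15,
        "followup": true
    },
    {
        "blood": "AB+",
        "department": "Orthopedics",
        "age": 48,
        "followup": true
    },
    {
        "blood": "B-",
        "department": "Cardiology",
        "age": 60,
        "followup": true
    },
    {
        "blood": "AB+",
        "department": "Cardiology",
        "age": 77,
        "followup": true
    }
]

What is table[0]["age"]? 12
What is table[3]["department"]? "Orthopedics"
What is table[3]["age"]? 48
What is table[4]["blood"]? "B-"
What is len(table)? 6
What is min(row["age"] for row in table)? 12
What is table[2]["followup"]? True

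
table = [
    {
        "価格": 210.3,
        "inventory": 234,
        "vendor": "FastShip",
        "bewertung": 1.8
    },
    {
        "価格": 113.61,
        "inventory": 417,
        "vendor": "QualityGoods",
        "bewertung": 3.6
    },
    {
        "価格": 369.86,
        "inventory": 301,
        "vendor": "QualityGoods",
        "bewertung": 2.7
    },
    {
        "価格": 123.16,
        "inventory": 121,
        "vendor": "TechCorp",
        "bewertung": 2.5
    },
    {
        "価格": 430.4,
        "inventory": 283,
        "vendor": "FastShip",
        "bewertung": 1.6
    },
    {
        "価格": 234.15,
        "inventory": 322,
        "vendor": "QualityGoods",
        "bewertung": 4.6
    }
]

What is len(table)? 6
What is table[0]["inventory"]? 234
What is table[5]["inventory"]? 322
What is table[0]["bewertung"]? 1.8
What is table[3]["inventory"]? 121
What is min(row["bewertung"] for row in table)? 1.6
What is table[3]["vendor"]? "TechCorp"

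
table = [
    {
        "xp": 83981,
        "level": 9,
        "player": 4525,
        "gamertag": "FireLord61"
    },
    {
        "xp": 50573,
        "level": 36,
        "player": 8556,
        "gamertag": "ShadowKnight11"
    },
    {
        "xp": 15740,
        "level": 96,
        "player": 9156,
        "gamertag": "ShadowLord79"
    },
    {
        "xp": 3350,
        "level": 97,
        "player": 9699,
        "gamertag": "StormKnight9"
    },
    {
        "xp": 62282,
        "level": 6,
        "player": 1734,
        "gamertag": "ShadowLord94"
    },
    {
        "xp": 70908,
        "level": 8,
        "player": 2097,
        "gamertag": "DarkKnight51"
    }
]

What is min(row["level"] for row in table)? 6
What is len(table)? 6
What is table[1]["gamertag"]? "ShadowKnight11"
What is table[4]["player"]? 1734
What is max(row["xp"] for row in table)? 83981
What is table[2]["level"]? 96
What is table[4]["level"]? 6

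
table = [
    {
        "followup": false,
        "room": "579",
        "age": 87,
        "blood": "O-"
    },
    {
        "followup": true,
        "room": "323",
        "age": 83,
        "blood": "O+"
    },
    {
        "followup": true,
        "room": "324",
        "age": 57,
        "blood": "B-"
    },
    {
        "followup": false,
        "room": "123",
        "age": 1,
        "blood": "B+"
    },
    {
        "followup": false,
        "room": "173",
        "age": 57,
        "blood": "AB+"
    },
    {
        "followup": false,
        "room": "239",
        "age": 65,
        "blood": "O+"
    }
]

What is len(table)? 6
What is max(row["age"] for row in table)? 87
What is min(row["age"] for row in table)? 1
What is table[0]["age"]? 87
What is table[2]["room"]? "324"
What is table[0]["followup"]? False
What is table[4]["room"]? "173"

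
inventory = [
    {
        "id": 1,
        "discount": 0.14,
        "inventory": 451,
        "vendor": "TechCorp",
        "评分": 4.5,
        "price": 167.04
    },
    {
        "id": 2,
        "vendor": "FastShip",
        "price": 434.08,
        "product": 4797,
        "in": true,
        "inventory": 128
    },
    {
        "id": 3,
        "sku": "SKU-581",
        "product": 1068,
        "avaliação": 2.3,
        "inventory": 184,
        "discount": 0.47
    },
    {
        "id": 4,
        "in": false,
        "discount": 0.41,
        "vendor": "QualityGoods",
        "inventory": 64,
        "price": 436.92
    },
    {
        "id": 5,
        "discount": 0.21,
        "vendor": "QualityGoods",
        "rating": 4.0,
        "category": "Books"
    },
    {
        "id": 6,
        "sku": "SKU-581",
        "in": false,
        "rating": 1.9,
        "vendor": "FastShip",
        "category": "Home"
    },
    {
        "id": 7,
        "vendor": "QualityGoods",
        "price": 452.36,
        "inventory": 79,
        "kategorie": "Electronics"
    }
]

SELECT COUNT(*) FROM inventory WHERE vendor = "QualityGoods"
3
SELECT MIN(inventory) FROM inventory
64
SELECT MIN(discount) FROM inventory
0.14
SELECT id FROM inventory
[1, 2, 3, 4, 5, 6, 7]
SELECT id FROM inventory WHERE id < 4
[1, 2, 3]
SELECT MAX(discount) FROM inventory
0.47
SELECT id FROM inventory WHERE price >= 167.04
[1, 2, 4, 7]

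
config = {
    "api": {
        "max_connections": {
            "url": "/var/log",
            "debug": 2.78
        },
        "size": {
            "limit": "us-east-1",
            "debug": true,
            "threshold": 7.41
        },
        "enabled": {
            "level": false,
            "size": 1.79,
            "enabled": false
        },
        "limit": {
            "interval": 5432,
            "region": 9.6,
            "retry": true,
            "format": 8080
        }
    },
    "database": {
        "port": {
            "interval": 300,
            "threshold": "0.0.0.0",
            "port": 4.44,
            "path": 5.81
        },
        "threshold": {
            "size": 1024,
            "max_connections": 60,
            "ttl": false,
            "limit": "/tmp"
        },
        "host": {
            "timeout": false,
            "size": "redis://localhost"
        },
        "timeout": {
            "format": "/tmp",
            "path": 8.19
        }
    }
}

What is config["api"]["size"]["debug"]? True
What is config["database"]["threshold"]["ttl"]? False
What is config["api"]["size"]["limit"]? "us-east-1"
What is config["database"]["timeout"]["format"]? "/tmp"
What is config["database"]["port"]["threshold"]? "0.0.0.0"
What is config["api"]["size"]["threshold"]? 7.41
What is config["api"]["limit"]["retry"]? True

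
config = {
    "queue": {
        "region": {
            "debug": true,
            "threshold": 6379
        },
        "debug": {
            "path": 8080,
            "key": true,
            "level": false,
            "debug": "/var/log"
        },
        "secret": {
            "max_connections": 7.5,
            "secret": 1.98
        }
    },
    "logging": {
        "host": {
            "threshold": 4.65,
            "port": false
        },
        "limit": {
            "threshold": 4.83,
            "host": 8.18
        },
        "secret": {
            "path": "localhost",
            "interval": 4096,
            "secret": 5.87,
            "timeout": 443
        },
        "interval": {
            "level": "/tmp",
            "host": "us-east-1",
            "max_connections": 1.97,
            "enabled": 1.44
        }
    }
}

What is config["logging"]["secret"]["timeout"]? 443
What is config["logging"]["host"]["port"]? False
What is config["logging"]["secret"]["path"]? "localhost"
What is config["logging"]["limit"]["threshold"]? 4.83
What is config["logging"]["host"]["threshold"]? 4.65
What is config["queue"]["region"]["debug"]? True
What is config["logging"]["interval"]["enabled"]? 1.44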